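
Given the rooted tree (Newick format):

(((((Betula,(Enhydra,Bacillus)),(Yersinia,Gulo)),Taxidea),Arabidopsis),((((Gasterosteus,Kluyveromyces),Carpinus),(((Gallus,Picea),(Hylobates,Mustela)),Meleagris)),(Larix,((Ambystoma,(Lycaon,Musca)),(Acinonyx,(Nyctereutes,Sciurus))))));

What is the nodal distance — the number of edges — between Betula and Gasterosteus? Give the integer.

10

The MRCA of Betula and Gasterosteus is the root of the tree.
From Betula up to that node: 5 branches. From Gasterosteus up to the same node: 5 branches. Total: 5 + 5 = 10.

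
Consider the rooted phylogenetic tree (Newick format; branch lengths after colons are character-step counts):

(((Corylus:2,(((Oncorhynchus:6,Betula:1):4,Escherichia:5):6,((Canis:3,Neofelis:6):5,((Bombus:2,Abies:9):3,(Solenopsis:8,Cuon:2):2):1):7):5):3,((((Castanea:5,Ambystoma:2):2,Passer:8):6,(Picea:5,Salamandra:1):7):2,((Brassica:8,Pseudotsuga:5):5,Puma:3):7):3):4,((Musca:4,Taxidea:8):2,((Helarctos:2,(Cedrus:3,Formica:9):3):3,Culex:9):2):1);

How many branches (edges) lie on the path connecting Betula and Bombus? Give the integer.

7

The MRCA of Betula and Bombus is the node subtending (((Oncorhynchus,Betula),Escherichia),((Canis,Neofelis),((Bombus,Abies),(Solenopsis,Cuon)))).
From Betula up to that node: 3 branches. From Bombus up to the same node: 4 branches. Total: 3 + 4 = 7.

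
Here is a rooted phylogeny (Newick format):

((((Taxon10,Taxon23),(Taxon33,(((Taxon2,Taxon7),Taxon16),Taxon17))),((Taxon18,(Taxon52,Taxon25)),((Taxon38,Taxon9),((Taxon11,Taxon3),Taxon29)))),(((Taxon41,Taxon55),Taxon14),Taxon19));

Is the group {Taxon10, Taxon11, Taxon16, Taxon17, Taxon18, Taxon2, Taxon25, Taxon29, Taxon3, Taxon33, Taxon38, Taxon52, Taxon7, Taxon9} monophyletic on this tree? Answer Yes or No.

The MRCA of the listed taxa subtends (((Taxon10,Taxon23),(Taxon33,(((Taxon2,Taxon7),Taxon16),Taxon17))),((Taxon18,(Taxon52,Taxon25)),((Taxon38,Taxon9),((Taxon11,Taxon3),Taxon29)))).
That clade also contains Taxon23, which is not in the proposed group, so the group is not monophyletic.

No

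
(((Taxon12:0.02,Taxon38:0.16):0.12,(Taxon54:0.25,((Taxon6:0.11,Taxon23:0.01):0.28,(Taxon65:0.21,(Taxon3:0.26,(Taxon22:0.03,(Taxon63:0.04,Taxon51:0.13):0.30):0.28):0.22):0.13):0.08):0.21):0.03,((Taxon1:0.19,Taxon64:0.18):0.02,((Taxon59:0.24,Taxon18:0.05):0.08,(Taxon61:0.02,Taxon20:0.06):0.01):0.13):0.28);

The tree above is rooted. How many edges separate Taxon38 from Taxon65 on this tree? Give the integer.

The MRCA of Taxon38 and Taxon65 is the node subtending ((Taxon12,Taxon38),(Taxon54,((Taxon6,Taxon23),(Taxon65,(Taxon3,(Taxon22,(Taxon63,Taxon51))))))).
From Taxon38 up to that node: 2 branches. From Taxon65 up to the same node: 4 branches. Total: 2 + 4 = 6.

6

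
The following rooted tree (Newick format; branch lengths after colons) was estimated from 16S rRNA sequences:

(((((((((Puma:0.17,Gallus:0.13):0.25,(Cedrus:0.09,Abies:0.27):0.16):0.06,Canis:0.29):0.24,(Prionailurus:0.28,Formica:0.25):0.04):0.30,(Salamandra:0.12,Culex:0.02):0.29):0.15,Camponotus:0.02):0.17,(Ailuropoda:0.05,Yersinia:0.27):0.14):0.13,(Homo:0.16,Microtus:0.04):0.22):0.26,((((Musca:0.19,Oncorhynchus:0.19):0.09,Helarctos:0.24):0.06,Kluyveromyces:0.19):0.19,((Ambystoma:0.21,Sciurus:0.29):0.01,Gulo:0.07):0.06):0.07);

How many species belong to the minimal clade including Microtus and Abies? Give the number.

The MRCA of Microtus and Abies is the node subtending ((((((((Puma,Gallus),(Cedrus,Abies)),Canis),(Prionailurus,Formica)),(Salamandra,Culex)),Camponotus),(Ailuropoda,Yersinia)),(Homo,Microtus)).
That clade contains 14 terminal taxa: Abies, Ailuropoda, Camponotus, Canis, Cedrus, Culex, Formica, Gallus, Homo, Microtus, Prionailurus, Puma, Salamandra, Yersinia.

14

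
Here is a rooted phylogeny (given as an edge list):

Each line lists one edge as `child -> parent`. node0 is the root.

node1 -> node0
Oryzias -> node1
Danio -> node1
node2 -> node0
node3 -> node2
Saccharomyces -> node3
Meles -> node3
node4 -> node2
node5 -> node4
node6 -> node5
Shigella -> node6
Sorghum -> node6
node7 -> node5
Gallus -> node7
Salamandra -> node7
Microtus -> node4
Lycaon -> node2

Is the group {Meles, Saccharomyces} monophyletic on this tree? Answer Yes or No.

The most recent common ancestor of these taxa subtends (Saccharomyces,Meles).
That clade has exactly 2 tips — every listed taxon and nothing else — so the group is monophyletic.

Yes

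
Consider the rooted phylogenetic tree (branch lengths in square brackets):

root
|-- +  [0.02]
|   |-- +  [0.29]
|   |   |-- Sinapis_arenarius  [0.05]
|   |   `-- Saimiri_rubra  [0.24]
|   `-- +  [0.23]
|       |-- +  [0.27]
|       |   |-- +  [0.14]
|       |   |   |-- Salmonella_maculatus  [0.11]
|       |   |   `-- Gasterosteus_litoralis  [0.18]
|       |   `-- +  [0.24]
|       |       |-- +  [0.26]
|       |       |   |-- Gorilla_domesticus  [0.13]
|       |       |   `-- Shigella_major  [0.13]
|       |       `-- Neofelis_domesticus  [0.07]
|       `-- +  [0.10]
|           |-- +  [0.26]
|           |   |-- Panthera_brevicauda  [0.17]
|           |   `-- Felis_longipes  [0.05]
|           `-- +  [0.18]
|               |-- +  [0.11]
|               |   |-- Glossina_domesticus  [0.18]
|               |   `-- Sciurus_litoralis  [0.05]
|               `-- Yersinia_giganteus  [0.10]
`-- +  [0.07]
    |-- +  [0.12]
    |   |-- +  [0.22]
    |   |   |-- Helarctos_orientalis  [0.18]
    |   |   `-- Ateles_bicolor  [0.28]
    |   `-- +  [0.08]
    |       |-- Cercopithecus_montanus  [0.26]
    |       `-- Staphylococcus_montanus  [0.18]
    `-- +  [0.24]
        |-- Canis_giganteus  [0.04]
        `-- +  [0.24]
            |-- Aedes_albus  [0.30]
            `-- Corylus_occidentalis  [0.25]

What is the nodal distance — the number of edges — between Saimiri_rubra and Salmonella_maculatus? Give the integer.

6

The MRCA of Saimiri_rubra and Salmonella_maculatus is the node subtending ((Sinapis_arenarius,Saimiri_rubra),(((Salmonella_maculatus,Gasterosteus_litoralis),((Gorilla_domesticus,Shigella_major),Neofelis_domesticus)),((Panthera_brevicauda,Felis_longipes),((Glossina_domesticus,Sciurus_litoralis),Yersinia_giganteus)))).
From Saimiri_rubra up to that node: 2 branches. From Salmonella_maculatus up to the same node: 4 branches. Total: 2 + 4 = 6.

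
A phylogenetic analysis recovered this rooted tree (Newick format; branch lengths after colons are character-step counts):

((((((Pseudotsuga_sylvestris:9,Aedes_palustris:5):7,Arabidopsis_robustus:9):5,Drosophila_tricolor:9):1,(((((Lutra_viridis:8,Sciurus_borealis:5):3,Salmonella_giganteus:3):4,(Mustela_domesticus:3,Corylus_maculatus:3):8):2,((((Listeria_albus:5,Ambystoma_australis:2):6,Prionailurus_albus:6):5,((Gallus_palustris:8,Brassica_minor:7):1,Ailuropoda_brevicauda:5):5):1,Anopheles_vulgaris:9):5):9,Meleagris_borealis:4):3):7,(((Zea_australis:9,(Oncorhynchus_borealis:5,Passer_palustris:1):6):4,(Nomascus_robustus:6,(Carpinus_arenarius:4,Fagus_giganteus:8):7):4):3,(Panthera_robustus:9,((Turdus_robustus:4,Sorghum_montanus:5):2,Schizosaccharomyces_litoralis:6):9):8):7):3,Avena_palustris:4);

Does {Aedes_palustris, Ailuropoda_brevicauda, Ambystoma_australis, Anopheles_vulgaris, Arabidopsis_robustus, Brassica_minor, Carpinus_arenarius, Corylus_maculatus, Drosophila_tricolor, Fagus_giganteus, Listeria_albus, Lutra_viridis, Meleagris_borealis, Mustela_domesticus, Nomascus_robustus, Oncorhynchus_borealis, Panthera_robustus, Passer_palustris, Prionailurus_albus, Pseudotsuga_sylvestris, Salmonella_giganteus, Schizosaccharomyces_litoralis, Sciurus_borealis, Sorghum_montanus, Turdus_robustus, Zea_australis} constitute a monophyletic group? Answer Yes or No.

No

The MRCA of the listed taxa subtends (((((Pseudotsuga_sylvestris,Aedes_palustris),Arabidopsis_robustus),Drosophila_tricolor),(((((Lutra_viridis,Sciurus_borealis),Salmonella_giganteus),(Mustela_domesticus,Corylus_maculatus)),((((Listeria_albus,Ambystoma_australis),Prionailurus_albus),((Gallus_palustris,Brassica_minor),Ailuropoda_brevicauda)),Anopheles_vulgaris)),Meleagris_borealis)),(((Zea_australis,(Oncorhynchus_borealis,Passer_palustris)),(Nomascus_robustus,(Carpinus_arenarius,Fagus_giganteus))),(Panthera_robustus,((Turdus_robustus,Sorghum_montanus),Schizosaccharomyces_litoralis)))).
That clade also contains Gallus_palustris, which is not in the proposed group, so the group is not monophyletic.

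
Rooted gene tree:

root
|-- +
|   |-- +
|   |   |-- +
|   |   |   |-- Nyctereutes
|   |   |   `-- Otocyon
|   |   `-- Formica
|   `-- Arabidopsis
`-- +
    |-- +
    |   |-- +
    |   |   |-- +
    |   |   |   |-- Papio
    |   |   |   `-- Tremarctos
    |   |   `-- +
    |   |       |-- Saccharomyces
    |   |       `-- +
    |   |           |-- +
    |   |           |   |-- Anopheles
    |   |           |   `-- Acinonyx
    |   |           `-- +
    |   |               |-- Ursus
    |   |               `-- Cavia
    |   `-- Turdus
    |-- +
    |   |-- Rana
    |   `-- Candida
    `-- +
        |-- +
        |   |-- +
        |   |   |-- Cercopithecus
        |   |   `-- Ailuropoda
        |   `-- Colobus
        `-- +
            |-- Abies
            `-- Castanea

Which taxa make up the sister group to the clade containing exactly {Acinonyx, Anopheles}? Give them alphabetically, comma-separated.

Cavia, Ursus

The clade containing exactly {Acinonyx, Anopheles} attaches to the tree at the node subtending ((Anopheles,Acinonyx),(Ursus,Cavia)).
The other lineage descending from that same node — the sister group — is (Ursus,Cavia); its 2 tips in alphabetical order are the answer.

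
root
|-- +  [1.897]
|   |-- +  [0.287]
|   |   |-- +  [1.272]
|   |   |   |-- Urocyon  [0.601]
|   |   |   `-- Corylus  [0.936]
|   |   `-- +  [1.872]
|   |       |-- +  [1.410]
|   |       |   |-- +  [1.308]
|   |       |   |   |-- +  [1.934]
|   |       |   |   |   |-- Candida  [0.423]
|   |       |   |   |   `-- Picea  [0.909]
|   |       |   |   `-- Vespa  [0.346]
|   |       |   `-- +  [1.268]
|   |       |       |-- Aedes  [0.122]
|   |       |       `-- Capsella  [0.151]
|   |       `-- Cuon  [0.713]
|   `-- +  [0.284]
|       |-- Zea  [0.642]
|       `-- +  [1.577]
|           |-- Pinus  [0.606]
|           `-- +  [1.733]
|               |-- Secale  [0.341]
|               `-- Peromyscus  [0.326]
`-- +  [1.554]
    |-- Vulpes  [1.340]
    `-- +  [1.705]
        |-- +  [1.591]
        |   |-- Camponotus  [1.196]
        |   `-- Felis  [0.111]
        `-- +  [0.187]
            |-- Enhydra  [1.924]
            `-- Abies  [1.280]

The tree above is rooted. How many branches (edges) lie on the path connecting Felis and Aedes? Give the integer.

The MRCA of Felis and Aedes is the root of the tree.
From Felis up to that node: 4 branches. From Aedes up to the same node: 6 branches. Total: 4 + 6 = 10.

10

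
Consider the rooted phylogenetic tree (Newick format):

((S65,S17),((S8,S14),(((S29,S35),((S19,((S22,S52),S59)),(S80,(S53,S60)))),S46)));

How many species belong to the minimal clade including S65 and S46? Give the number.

The MRCA of S65 and S46 is the root, so the clade is the entire tree.
That clade contains 14 terminal taxa: S14, S17, S19, S22, S29, S35, S46, S52, S53, S59, S60, S65, S8, S80.

14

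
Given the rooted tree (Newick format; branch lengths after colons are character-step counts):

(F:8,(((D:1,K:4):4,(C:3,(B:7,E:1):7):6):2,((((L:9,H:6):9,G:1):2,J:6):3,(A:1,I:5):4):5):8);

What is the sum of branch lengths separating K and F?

26

The path runs K → … → MRCA → … → F; the MRCA is the root of the tree.
Branch lengths along that path: 4 + 4 + 2 + 8 + 8 = 26.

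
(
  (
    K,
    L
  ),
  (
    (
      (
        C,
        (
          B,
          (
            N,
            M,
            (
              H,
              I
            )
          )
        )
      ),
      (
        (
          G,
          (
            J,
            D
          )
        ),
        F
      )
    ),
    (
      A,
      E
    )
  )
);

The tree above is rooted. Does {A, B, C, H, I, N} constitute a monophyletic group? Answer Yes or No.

No

The MRCA of the listed taxa subtends (((C,(B,(N,M,(H,I)))),((G,(J,D)),F)),(A,E)).
That clade also contains D, E, F, G, J, M, which are not in the proposed group, so the group is not monophyletic.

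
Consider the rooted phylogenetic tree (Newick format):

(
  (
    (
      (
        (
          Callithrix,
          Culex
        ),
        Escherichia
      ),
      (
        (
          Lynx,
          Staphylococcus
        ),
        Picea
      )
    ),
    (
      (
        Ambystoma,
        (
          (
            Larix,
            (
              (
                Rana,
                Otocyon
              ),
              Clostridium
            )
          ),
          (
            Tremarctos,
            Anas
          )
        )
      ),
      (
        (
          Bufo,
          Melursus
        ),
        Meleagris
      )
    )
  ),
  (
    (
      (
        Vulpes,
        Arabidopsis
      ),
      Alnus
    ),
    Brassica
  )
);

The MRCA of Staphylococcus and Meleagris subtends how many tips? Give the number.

16

The MRCA of Staphylococcus and Meleagris is the node subtending ((((Callithrix,Culex),Escherichia),((Lynx,Staphylococcus),Picea)),((Ambystoma,((Larix,((Rana,Otocyon),Clostridium)),(Tremarctos,Anas))),((Bufo,Melursus),Meleagris))).
That clade contains 16 terminal taxa: Ambystoma, Anas, Bufo, Callithrix, Clostridium, Culex, Escherichia, Larix, Lynx, Meleagris, Melursus, Otocyon, Picea, Rana, Staphylococcus, Tremarctos.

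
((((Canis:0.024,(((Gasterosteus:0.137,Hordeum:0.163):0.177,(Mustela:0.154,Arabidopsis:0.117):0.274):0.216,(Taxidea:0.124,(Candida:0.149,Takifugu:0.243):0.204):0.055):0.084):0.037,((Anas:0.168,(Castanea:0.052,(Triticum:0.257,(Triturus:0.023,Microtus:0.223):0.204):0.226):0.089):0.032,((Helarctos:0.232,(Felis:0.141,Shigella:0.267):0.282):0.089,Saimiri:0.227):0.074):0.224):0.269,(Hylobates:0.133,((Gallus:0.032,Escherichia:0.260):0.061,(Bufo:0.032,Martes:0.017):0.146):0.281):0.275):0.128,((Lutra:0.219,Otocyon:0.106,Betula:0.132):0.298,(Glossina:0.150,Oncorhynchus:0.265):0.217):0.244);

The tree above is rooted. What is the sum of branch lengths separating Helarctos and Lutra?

1.777

The path runs Helarctos → … → MRCA → … → Lutra; the MRCA is the root of the tree.
Branch lengths along that path: 0.232 + 0.089 + 0.074 + 0.224 + 0.269 + 0.128 + 0.244 + 0.298 + 0.219 = 1.777.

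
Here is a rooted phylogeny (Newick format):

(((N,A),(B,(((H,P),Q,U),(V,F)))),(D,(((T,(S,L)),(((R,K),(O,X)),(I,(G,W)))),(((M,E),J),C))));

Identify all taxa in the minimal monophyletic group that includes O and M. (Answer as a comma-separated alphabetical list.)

C, E, G, I, J, K, L, M, O, R, S, T, W, X

Tracing O: it sits inside (O,X).
Tracing M: it sits inside (M,E).
The smallest clade enclosing both is (((T,(S,L)),(((R,K),(O,X)),(I,(G,W)))),(((M,E),J),C)); the answer is its 14 terminal taxa in alphabetical order.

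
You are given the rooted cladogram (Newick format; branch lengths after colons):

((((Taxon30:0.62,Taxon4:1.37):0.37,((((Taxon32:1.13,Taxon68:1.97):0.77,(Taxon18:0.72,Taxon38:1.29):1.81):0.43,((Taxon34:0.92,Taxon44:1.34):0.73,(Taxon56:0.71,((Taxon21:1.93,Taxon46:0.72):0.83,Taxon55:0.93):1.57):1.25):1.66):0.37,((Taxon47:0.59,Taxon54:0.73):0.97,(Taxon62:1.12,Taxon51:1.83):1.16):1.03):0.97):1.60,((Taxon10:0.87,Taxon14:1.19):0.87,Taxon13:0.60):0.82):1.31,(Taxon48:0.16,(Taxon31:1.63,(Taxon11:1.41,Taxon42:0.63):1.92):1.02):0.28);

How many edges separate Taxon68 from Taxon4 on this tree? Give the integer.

7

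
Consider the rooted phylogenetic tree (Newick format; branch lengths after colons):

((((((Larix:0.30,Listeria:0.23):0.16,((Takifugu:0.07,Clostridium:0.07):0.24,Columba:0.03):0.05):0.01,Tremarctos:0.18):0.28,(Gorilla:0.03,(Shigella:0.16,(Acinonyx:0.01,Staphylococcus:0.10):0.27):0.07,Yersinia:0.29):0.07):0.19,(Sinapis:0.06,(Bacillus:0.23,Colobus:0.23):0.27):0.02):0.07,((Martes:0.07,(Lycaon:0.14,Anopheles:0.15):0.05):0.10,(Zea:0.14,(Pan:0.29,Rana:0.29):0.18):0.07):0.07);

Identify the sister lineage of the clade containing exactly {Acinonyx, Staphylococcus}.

The clade containing exactly {Acinonyx, Staphylococcus} attaches to the tree at the node subtending (Shigella,(Acinonyx,Staphylococcus)).
The other lineage descending from that same node — the sister group — is the single tip Shigella.

Shigella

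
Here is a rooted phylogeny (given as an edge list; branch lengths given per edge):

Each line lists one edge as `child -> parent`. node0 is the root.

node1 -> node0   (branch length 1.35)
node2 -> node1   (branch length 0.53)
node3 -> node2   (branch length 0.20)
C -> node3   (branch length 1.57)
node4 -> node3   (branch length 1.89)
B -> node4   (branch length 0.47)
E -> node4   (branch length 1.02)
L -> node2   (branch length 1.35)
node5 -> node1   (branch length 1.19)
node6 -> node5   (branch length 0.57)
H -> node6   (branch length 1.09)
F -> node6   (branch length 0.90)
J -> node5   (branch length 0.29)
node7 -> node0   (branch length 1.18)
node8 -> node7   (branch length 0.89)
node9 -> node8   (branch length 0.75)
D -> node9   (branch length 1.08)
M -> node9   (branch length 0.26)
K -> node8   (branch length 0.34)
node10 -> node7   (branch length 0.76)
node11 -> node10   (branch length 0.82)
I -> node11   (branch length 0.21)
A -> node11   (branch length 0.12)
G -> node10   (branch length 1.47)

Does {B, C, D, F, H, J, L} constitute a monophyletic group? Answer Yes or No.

The MRCA of the listed taxa is the root, so the smallest clade containing them is the whole tree.
That clade also contains A, E, G, I, K, M, which are not in the proposed group, so the group is not monophyletic.

No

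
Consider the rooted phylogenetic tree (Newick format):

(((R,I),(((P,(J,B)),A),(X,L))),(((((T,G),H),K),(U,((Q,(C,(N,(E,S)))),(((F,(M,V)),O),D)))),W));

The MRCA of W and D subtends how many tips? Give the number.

The MRCA of W and D is the node subtending (((((T,G),H),K),(U,((Q,(C,(N,(E,S)))),(((F,(M,V)),O),D)))),W).
That clade contains 16 terminal taxa: C, D, E, F, G, H, K, M, N, O, Q, S, T, U, V, W.

16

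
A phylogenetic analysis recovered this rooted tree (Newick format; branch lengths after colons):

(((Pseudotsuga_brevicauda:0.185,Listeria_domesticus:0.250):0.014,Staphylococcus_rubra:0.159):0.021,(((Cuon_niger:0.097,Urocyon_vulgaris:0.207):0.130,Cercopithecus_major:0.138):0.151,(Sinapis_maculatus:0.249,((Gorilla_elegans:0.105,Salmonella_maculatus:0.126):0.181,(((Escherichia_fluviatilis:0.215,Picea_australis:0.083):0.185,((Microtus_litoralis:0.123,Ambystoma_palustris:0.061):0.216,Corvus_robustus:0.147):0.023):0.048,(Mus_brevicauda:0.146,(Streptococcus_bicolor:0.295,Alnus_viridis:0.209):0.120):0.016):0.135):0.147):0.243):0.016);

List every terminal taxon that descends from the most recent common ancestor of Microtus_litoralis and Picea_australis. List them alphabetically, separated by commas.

Tracing Microtus_litoralis: it sits inside (Microtus_litoralis,Ambystoma_palustris).
Tracing Picea_australis: it sits inside (Escherichia_fluviatilis,Picea_australis).
The smallest clade enclosing both is ((Escherichia_fluviatilis,Picea_australis),((Microtus_litoralis,Ambystoma_palustris),Corvus_robustus)); the answer is its 5 terminal taxa in alphabetical order.

Ambystoma_palustris, Corvus_robustus, Escherichia_fluviatilis, Microtus_litoralis, Picea_australis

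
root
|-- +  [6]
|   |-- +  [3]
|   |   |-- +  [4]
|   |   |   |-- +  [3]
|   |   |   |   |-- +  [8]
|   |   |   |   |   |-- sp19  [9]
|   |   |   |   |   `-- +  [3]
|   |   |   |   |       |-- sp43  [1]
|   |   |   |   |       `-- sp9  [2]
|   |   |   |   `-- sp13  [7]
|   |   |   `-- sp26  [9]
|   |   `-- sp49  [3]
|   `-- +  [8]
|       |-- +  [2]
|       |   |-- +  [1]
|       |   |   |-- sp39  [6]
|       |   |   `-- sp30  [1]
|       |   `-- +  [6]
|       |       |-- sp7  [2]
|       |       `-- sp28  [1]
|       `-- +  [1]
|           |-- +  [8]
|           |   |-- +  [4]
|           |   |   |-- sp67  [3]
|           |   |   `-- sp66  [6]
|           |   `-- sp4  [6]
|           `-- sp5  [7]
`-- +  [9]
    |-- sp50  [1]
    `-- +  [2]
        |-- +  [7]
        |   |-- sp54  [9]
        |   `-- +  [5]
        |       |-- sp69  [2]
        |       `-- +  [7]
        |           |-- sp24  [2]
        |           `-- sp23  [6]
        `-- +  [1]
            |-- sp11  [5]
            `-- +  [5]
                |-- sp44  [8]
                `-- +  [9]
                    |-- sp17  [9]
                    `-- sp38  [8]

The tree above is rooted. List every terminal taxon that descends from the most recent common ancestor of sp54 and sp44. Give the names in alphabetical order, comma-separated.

sp11, sp17, sp23, sp24, sp38, sp44, sp54, sp69

Tracing sp54: it sits inside (sp54,(sp69,(sp24,sp23))).
Tracing sp44: it sits inside (sp44,(sp17,sp38)).
The smallest clade enclosing both is ((sp54,(sp69,(sp24,sp23))),(sp11,(sp44,(sp17,sp38)))); the answer is its 8 terminal taxa in alphabetical order.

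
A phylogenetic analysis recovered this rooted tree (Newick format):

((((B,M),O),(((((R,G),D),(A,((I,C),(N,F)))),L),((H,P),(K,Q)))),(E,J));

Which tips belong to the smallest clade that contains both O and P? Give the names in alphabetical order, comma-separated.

Tracing O: it sits inside ((B,M),O).
Tracing P: it sits inside (H,P).
The smallest clade enclosing both is (((B,M),O),(((((R,G),D),(A,((I,C),(N,F)))),L),((H,P),(K,Q)))); the answer is its 16 terminal taxa in alphabetical order.

A, B, C, D, F, G, H, I, K, L, M, N, O, P, Q, R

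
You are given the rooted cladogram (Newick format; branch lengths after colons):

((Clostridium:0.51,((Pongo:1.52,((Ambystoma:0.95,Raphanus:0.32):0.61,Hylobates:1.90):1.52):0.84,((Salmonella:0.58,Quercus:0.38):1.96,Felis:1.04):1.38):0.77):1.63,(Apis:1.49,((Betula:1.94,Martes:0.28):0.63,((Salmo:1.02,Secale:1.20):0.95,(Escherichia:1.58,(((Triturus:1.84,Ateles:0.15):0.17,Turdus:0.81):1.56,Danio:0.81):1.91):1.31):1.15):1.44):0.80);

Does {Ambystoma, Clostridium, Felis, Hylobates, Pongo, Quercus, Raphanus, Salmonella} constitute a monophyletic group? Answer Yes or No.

The most recent common ancestor of these taxa subtends (Clostridium,((Pongo,((Ambystoma,Raphanus),Hylobates)),((Salmonella,Quercus),Felis))).
That clade has exactly 8 tips — every listed taxon and nothing else — so the group is monophyletic.

Yes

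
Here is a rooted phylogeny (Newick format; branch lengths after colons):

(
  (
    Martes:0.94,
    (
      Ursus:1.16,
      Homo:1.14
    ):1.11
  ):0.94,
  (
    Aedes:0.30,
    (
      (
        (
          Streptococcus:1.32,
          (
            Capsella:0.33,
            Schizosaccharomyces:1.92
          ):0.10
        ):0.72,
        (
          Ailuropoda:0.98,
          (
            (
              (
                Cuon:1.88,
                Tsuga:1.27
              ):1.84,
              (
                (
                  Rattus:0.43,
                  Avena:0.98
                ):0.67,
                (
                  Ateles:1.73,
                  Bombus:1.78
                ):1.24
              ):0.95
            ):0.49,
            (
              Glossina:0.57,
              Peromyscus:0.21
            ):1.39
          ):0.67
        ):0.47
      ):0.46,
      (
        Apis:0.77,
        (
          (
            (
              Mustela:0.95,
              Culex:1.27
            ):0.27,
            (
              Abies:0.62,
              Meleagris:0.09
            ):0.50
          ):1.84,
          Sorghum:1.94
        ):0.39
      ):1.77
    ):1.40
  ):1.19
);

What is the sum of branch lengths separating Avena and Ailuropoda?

The path runs Avena → … → MRCA → … → Ailuropoda; the MRCA is the node subtending (Ailuropoda,(((Cuon,Tsuga),((Rattus,Avena),(Ateles,Bombus))),(Glossina,Peromyscus))).
Branch lengths along that path: 0.98 + 0.67 + 0.95 + 0.49 + 0.67 + 0.98 = 4.74.

4.74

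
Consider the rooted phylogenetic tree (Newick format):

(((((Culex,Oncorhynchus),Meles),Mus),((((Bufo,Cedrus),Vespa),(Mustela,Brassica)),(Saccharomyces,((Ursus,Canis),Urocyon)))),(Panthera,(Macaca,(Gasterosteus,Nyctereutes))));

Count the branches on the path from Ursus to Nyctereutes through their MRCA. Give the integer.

10

The MRCA of Ursus and Nyctereutes is the root of the tree.
From Ursus up to that node: 6 branches. From Nyctereutes up to the same node: 4 branches. Total: 6 + 4 = 10.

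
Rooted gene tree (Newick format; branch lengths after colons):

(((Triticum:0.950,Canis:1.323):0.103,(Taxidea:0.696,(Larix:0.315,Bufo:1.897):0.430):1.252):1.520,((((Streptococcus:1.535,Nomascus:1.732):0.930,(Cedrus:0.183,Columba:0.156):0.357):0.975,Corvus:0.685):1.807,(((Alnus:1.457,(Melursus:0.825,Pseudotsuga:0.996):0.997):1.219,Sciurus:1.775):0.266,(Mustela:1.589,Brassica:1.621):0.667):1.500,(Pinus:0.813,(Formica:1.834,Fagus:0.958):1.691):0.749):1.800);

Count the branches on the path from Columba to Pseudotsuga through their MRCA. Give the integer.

9

The MRCA of Columba and Pseudotsuga is the node subtending ((((Streptococcus,Nomascus),(Cedrus,Columba)),Corvus),(((Alnus,(Melursus,Pseudotsuga)),Sciurus),(Mustela,Brassica)),(Pinus,(Formica,Fagus))).
From Columba up to that node: 4 branches. From Pseudotsuga up to the same node: 5 branches. Total: 4 + 5 = 9.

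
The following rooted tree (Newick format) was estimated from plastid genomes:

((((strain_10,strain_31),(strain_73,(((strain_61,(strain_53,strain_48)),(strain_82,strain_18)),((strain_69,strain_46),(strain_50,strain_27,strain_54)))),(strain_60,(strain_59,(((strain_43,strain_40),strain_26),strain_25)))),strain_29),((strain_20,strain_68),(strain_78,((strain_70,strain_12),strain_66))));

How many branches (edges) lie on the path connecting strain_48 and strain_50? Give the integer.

7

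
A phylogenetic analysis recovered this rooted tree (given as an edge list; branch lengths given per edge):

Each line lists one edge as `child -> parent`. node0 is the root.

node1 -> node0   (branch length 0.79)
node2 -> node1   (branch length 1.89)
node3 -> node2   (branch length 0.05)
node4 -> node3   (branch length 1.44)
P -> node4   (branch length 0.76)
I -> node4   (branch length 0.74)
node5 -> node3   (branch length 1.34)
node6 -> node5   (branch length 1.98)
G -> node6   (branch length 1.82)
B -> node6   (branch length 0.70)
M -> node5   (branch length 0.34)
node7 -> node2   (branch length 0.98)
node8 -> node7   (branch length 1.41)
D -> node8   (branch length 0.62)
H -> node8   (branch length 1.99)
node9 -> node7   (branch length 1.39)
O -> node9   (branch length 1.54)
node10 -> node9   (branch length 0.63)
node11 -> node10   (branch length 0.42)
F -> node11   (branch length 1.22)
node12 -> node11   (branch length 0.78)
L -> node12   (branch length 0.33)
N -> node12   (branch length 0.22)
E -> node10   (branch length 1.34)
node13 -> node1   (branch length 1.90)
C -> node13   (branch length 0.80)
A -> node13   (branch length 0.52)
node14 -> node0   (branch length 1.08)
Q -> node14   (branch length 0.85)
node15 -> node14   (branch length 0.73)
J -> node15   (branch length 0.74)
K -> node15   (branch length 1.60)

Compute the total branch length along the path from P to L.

The path runs P → … → MRCA → … → L; the MRCA is the node subtending (((P,I),((G,B),M)),((D,H),(O,((F,(L,N)),E)))).
Branch lengths along that path: 0.76 + 1.44 + 0.05 + 0.98 + 1.39 + 0.63 + 0.42 + 0.78 + 0.33 = 6.78.

6.78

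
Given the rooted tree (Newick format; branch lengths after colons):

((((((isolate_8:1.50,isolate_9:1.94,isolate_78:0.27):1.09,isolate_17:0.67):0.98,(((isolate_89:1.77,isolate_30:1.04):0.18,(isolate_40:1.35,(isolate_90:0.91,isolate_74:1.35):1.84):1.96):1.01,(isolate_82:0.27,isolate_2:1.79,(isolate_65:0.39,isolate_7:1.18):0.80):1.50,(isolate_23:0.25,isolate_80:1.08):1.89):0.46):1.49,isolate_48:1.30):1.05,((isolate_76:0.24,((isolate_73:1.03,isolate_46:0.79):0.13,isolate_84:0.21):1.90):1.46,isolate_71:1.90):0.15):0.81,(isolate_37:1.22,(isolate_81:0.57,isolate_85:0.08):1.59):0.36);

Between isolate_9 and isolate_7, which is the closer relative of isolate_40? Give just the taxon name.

The MRCA of isolate_40 and isolate_7 subtends (((isolate_89,isolate_30),(isolate_40,(isolate_90,isolate_74))),(isolate_82,isolate_2,(isolate_65,isolate_7)),(isolate_23,isolate_80)) (11 taxa).
The MRCA of isolate_40 and isolate_9 subtends (((isolate_8,isolate_9,isolate_78),isolate_17),(((isolate_89,isolate_30),(isolate_40,(isolate_90,isolate_74))),(isolate_82,isolate_2,(isolate_65,isolate_7)),(isolate_23,isolate_80))) (15 taxa).
The first is nested inside the second, so isolate_40 shares a more recent common ancestor with isolate_7.

isolate_7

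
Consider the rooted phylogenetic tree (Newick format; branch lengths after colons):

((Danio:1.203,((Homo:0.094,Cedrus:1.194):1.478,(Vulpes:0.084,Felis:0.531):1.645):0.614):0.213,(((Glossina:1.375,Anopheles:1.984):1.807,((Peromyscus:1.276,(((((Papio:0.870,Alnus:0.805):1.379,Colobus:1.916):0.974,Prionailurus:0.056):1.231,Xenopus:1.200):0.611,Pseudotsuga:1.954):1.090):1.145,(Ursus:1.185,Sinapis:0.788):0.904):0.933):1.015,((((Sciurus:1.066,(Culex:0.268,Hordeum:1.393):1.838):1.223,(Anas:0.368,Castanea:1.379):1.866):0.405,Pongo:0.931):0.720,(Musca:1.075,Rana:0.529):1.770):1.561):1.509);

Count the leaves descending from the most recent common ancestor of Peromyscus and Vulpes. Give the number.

The MRCA of Peromyscus and Vulpes is the root, so the clade is the entire tree.
That clade contains 24 terminal taxa: Alnus, Anas, Anopheles, Castanea, Cedrus, Colobus, Culex, Danio, Felis, Glossina, Homo, Hordeum, Musca, Papio, Peromyscus, Pongo, Prionailurus, Pseudotsuga, Rana, Sciurus, Sinapis, Ursus, Vulpes, Xenopus.

24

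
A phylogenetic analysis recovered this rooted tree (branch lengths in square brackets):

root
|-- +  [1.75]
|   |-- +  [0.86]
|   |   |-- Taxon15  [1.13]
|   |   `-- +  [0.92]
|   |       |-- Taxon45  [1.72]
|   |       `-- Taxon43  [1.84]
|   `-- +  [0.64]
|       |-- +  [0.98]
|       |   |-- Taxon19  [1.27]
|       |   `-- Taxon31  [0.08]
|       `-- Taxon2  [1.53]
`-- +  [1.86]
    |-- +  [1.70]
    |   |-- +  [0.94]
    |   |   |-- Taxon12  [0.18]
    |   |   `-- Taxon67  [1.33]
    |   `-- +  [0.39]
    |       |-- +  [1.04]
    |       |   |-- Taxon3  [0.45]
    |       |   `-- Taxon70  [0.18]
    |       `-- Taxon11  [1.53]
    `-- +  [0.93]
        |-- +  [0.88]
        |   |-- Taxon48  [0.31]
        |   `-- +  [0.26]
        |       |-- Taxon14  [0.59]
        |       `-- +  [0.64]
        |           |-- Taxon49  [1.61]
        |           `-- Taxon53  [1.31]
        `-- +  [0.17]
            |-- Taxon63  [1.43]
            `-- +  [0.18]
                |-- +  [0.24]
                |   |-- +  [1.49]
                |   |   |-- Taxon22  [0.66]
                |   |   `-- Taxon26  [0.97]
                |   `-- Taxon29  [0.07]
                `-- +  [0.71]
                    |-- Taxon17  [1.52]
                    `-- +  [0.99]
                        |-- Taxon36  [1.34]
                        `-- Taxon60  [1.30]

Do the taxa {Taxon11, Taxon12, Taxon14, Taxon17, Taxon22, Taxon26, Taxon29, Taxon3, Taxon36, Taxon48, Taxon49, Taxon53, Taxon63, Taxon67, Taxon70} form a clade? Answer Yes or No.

No

The MRCA of the listed taxa subtends (((Taxon12,Taxon67),((Taxon3,Taxon70),Taxon11)),((Taxon48,(Taxon14,(Taxon49,Taxon53))),(Taxon63,(((Taxon22,Taxon26),Taxon29),(Taxon17,(Taxon36,Taxon60)))))).
That clade also contains Taxon60, which is not in the proposed group, so the group is not monophyletic.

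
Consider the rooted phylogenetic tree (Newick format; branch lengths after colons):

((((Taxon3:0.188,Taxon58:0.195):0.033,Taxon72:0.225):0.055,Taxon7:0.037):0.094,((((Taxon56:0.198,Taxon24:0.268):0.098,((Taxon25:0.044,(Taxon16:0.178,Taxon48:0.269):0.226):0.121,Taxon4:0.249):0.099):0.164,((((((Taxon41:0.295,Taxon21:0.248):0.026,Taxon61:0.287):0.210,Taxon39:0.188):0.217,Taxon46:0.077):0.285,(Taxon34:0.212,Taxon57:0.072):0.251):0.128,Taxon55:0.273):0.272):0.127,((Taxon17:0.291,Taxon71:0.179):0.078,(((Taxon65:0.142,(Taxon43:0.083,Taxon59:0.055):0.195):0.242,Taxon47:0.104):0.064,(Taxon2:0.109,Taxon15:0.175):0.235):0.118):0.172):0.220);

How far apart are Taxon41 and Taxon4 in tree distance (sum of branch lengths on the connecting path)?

The path runs Taxon41 → … → MRCA → … → Taxon4; the MRCA is the node subtending (((Taxon56,Taxon24),((Taxon25,(Taxon16,Taxon48)),Taxon4)),((((((Taxon41,Taxon21),Taxon61),Taxon39),Taxon46),(Taxon34,Taxon57)),Taxon55)).
Branch lengths along that path: 0.295 + 0.026 + 0.210 + 0.217 + 0.285 + 0.128 + 0.272 + 0.164 + 0.099 + 0.249 = 1.945.

1.945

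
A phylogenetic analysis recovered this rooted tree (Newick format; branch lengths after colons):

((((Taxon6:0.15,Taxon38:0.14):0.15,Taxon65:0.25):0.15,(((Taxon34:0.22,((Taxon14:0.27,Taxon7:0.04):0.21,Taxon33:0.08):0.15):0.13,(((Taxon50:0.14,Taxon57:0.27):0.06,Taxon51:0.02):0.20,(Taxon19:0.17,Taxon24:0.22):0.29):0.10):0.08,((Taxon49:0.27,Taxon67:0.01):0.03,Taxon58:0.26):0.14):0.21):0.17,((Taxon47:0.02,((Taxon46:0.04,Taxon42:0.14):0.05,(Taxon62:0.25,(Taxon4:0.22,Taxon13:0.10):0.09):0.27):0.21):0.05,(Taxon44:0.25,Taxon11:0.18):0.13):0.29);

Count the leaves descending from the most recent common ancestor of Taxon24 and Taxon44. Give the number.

The MRCA of Taxon24 and Taxon44 is the root, so the clade is the entire tree.
That clade contains 23 terminal taxa: Taxon11, Taxon13, Taxon14, Taxon19, Taxon24, Taxon33, Taxon34, Taxon38, Taxon4, Taxon42, Taxon44, Taxon46, Taxon47, Taxon49, Taxon50, Taxon51, Taxon57, Taxon58, Taxon6, Taxon62, Taxon65, Taxon67, Taxon7.

23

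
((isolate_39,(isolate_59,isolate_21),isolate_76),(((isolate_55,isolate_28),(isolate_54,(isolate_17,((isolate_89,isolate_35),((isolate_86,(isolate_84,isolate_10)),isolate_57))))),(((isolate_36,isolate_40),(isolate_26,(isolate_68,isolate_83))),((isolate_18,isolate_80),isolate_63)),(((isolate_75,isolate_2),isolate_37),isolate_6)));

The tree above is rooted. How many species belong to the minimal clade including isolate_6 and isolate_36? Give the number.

The MRCA of isolate_6 and isolate_36 is the node subtending (((isolate_55,isolate_28),(isolate_54,(isolate_17,((isolate_89,isolate_35),((isolate_86,(isolate_84,isolate_10)),isolate_57))))),(((isolate_36,isolate_40),(isolate_26,(isolate_68,isolate_83))),((isolate_18,isolate_80),isolate_63)),(((isolate_75,isolate_2),isolate_37),isolate_6)).
That clade contains 22 terminal taxa: isolate_10, isolate_17, isolate_18, isolate_2, isolate_26, isolate_28, isolate_35, isolate_36, isolate_37, isolate_40, isolate_54, isolate_55, isolate_57, isolate_6, isolate_63, isolate_68, isolate_75, isolate_80, isolate_83, isolate_84, isolate_86, isolate_89.

22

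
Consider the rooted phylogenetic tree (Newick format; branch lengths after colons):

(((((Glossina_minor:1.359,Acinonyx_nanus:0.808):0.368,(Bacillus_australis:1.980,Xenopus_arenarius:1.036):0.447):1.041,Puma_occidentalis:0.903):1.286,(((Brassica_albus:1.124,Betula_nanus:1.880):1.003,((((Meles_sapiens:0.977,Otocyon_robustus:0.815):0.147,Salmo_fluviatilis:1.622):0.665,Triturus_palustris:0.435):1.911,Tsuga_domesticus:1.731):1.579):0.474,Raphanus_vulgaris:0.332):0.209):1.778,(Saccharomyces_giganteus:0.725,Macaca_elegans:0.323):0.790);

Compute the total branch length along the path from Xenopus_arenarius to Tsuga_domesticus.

The path runs Xenopus_arenarius → … → MRCA → … → Tsuga_domesticus; the MRCA is the node subtending ((((Glossina_minor,Acinonyx_nanus),(Bacillus_australis,Xenopus_arenarius)),Puma_occidentalis),(((Brassica_albus,Betula_nanus),((((Meles_sapiens,Otocyon_robustus),Salmo_fluviatilis),Triturus_palustris),Tsuga_domesticus)),Raphanus_vulgaris)).
Branch lengths along that path: 1.036 + 0.447 + 1.041 + 1.286 + 0.209 + 0.474 + 1.579 + 1.731 = 7.803.

7.803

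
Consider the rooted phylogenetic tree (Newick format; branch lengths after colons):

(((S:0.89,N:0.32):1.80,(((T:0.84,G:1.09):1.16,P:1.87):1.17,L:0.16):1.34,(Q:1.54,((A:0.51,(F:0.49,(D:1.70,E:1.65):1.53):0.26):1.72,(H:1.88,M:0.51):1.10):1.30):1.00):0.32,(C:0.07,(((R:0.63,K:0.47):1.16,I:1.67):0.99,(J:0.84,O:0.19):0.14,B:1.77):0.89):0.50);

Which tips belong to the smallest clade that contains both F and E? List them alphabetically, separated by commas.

D, E, F

Tracing F: it sits inside (F,(D,E)).
Tracing E: it sits inside (D,E).
The smallest clade enclosing both is (F,(D,E)); the answer is its 3 terminal taxa in alphabetical order.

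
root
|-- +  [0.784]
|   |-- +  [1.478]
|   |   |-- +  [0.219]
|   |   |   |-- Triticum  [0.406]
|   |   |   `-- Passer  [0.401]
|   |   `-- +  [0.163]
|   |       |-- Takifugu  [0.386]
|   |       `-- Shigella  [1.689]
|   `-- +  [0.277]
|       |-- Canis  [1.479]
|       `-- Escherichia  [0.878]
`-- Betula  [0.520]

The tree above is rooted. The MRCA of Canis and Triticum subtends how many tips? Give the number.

6

The MRCA of Canis and Triticum is the node subtending (((Triticum,Passer),(Takifugu,Shigella)),(Canis,Escherichia)).
That clade contains 6 terminal taxa: Canis, Escherichia, Passer, Shigella, Takifugu, Triticum.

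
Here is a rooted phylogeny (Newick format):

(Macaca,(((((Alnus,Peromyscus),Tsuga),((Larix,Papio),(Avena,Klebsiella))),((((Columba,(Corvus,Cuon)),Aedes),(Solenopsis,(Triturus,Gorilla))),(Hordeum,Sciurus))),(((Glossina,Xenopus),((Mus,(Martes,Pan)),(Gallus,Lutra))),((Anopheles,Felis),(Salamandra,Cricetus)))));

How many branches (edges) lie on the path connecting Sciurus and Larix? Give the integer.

The MRCA of Sciurus and Larix is the node subtending ((((Alnus,Peromyscus),Tsuga),((Larix,Papio),(Avena,Klebsiella))),((((Columba,(Corvus,Cuon)),Aedes),(Solenopsis,(Triturus,Gorilla))),(Hordeum,Sciurus))).
From Sciurus up to that node: 3 branches. From Larix up to the same node: 4 branches. Total: 3 + 4 = 7.

7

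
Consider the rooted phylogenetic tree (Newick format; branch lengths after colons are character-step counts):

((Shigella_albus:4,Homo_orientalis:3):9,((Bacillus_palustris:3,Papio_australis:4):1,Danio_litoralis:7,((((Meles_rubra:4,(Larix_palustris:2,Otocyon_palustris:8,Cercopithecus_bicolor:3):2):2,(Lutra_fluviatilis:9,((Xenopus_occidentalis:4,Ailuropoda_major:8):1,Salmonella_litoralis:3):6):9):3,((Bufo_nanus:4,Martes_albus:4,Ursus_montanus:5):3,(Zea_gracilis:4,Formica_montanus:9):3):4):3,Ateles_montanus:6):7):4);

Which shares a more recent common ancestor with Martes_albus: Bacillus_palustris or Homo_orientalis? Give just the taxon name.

Bacillus_palustris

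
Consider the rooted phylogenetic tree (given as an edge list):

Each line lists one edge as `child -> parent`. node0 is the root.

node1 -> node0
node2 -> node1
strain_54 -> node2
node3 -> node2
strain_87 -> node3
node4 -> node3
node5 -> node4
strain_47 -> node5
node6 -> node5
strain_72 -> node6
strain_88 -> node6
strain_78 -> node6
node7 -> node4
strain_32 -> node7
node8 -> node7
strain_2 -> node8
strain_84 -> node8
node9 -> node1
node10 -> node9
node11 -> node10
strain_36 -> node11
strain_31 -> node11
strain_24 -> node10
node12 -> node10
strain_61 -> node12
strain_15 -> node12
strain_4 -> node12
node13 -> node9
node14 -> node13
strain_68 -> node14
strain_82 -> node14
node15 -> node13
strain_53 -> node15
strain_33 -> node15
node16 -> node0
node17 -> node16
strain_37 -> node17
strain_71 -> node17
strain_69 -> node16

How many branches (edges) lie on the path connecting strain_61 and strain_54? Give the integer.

6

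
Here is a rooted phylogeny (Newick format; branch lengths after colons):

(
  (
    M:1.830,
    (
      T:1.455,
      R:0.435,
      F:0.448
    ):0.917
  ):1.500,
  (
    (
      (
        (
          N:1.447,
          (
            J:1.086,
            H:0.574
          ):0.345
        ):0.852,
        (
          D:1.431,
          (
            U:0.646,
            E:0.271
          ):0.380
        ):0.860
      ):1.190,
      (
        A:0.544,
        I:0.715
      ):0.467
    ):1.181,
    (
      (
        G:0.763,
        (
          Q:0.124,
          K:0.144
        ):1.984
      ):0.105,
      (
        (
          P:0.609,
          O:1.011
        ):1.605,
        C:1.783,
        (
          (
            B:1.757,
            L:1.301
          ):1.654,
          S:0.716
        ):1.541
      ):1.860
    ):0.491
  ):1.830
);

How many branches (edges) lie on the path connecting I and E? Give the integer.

The MRCA of I and E is the node subtending (((N,(J,H)),(D,(U,E))),(A,I)).
From I up to that node: 2 branches. From E up to the same node: 4 branches. Total: 2 + 4 = 6.

6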